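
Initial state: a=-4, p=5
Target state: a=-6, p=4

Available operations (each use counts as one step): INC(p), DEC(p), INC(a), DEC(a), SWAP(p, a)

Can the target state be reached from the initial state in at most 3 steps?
Yes

Path (3 steps): DEC(p) → DEC(a) → DEC(a)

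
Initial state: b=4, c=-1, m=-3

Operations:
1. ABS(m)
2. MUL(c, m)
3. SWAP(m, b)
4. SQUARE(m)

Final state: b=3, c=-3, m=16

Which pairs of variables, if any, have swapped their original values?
None

Comparing initial and final values:
b: 4 → 3
c: -1 → -3
m: -3 → 16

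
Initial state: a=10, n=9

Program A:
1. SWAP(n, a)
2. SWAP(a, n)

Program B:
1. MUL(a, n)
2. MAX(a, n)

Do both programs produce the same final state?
No

Program A final state: a=10, n=9
Program B final state: a=90, n=9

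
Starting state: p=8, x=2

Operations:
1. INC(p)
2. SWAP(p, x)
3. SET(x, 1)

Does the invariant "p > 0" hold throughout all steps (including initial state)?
Yes

The invariant holds at every step.

State at each step:
Initial: p=8, x=2
After step 1: p=9, x=2
After step 2: p=2, x=9
After step 3: p=2, x=1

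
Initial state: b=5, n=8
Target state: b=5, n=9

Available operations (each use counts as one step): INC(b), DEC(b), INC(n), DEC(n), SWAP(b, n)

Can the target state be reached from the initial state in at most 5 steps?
Yes

Path (1 step): INC(n)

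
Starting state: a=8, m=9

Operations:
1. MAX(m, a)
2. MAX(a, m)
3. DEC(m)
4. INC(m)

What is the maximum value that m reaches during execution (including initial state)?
9

Values of m at each step:
Initial: m = 9 ← maximum
After step 1: m = 9
After step 2: m = 9
After step 3: m = 8
After step 4: m = 9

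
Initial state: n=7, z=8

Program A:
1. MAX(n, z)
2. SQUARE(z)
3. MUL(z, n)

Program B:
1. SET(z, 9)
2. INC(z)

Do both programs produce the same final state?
No

Program A final state: n=8, z=512
Program B final state: n=7, z=10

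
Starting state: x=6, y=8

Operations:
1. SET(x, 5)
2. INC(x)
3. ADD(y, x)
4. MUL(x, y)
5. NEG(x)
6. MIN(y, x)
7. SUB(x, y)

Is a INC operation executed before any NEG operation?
Yes

First INC: step 2
First NEG: step 5
Since 2 < 5, INC comes first.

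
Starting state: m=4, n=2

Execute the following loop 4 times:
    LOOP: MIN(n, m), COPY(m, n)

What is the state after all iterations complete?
m=2, n=2

Iteration trace:
Start: m=4, n=2
After iteration 1: m=2, n=2
After iteration 2: m=2, n=2
After iteration 3: m=2, n=2
After iteration 4: m=2, n=2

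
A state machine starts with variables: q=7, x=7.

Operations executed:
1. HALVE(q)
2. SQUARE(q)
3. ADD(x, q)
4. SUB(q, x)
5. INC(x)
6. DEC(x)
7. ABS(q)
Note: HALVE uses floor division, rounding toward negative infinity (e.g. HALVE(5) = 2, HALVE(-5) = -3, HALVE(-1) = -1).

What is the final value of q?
q = 7

Tracing execution:
Step 1: HALVE(q) → q = 3
Step 2: SQUARE(q) → q = 9
Step 3: ADD(x, q) → q = 9
Step 4: SUB(q, x) → q = -7
Step 5: INC(x) → q = -7
Step 6: DEC(x) → q = -7
Step 7: ABS(q) → q = 7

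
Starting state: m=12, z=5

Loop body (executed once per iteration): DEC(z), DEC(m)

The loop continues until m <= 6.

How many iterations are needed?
6

Tracing iterations:
Initial: m=12, z=5
After iteration 1: m=11, z=4
After iteration 2: m=10, z=3
After iteration 3: m=9, z=2
After iteration 4: m=8, z=1
After iteration 5: m=7, z=0
After iteration 6: m=6, z=-1
m <= 6 now holds, so the loop exits after 6 iterations.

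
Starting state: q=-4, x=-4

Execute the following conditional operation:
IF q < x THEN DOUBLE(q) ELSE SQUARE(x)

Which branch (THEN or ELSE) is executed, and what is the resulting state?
Branch: ELSE, Final state: q=-4, x=16

Evaluating condition: q < x
q = -4, x = -4
Condition is False, so ELSE branch executes
After SQUARE(x): q=-4, x=16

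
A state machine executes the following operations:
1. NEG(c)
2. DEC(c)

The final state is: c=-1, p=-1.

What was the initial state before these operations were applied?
c=0, p=-1

Working backwards:
Final state: c=-1, p=-1
Before step 2 (DEC(c)): c=0, p=-1
Before step 1 (NEG(c)): c=0, p=-1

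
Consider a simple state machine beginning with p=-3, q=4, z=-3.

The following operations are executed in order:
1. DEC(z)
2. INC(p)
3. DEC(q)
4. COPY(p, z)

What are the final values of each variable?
{p: -4, q: 3, z: -4}

Step-by-step execution:
Initial: p=-3, q=4, z=-3
After step 1 (DEC(z)): p=-3, q=4, z=-4
After step 2 (INC(p)): p=-2, q=4, z=-4
After step 3 (DEC(q)): p=-2, q=3, z=-4
After step 4 (COPY(p, z)): p=-4, q=3, z=-4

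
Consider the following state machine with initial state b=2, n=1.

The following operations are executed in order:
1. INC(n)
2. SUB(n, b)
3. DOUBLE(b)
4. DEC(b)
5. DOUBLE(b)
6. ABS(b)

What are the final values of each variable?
{b: 6, n: 0}

Step-by-step execution:
Initial: b=2, n=1
After step 1 (INC(n)): b=2, n=2
After step 2 (SUB(n, b)): b=2, n=0
After step 3 (DOUBLE(b)): b=4, n=0
After step 4 (DEC(b)): b=3, n=0
After step 5 (DOUBLE(b)): b=6, n=0
After step 6 (ABS(b)): b=6, n=0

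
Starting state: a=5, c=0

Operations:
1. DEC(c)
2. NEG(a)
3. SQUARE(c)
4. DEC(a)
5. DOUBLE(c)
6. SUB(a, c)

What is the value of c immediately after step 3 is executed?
c = 1

Tracing c through execution:
Initial: c = 0
After step 1 (DEC(c)): c = -1
After step 2 (NEG(a)): c = -1
After step 3 (SQUARE(c)): c = 1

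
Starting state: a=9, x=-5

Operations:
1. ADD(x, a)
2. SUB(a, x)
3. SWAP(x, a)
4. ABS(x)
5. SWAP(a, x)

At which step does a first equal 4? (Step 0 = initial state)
Step 3

Tracing a:
Initial: a = 9
After step 1: a = 9
After step 2: a = 5
After step 3: a = 4 ← first occurrence
After step 4: a = 4
After step 5: a = 5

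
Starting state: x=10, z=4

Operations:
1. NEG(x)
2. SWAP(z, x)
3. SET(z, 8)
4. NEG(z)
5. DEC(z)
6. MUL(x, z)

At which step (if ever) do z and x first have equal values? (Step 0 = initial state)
Never

z and x never become equal during execution.

Comparing values at each step:
Initial: z=4, x=10
After step 1: z=4, x=-10
After step 2: z=-10, x=4
After step 3: z=8, x=4
After step 4: z=-8, x=4
After step 5: z=-9, x=4
After step 6: z=-9, x=-36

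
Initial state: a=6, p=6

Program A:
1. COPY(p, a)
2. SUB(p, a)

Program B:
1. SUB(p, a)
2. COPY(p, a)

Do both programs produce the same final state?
No

Program A final state: a=6, p=0
Program B final state: a=6, p=6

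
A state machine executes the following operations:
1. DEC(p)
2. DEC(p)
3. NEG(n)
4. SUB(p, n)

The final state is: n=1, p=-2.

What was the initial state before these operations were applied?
n=-1, p=1

Working backwards:
Final state: n=1, p=-2
Before step 4 (SUB(p, n)): n=1, p=-1
Before step 3 (NEG(n)): n=-1, p=-1
Before step 2 (DEC(p)): n=-1, p=0
Before step 1 (DEC(p)): n=-1, p=1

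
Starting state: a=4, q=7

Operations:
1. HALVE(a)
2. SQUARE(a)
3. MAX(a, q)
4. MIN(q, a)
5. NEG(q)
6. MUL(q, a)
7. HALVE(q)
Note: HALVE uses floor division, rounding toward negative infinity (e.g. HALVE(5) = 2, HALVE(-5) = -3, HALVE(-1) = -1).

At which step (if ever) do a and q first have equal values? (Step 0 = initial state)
Step 3

a and q first become equal after step 3.

Comparing values at each step:
Initial: a=4, q=7
After step 1: a=2, q=7
After step 2: a=4, q=7
After step 3: a=7, q=7 ← equal!
After step 4: a=7, q=7 ← equal!
After step 5: a=7, q=-7
After step 6: a=7, q=-49
After step 7: a=7, q=-25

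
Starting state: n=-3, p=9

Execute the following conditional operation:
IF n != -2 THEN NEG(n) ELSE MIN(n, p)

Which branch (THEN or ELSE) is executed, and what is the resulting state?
Branch: THEN, Final state: n=3, p=9

Evaluating condition: n != -2
n = -3
Condition is True, so THEN branch executes
After NEG(n): n=3, p=9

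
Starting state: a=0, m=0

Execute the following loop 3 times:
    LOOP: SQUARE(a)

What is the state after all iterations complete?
a=0, m=0

Iteration trace:
Start: a=0, m=0
After iteration 1: a=0, m=0
After iteration 2: a=0, m=0
After iteration 3: a=0, m=0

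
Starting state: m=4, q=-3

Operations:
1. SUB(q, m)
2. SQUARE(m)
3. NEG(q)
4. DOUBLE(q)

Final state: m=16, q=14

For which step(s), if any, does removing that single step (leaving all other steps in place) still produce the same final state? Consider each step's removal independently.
None - removing any single step changes the final result

Testing removal of each single step:
Without step 1: final = m=16, q=6 (different)
Without step 2: final = m=4, q=14 (different)
Without step 3: final = m=16, q=-14 (different)
Without step 4: final = m=16, q=7 (different)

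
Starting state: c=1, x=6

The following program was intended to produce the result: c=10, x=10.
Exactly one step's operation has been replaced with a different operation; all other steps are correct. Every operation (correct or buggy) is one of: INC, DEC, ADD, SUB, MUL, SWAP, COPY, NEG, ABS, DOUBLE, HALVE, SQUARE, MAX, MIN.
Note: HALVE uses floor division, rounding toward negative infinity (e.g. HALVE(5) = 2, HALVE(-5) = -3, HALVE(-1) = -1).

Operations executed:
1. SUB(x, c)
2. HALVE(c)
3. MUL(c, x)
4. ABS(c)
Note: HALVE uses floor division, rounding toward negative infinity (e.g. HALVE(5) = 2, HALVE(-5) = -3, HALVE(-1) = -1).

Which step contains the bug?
Step 2

Trace with buggy code:
Initial: c=1, x=6
After step 1: c=1, x=5
After step 2: c=0, x=5
After step 3: c=0, x=5
After step 4: c=0, x=5
Actual final c=0, x=5 ≠ expected c=10, x=10.
Step 2 is the only position where a single-operation replacement can produce the expected result.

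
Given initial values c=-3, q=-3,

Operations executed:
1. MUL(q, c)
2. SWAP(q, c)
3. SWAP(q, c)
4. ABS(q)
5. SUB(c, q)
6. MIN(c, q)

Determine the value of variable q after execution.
q = 9

Tracing execution:
Step 1: MUL(q, c) → q = 9
Step 2: SWAP(q, c) → q = -3
Step 3: SWAP(q, c) → q = 9
Step 4: ABS(q) → q = 9
Step 5: SUB(c, q) → q = 9
Step 6: MIN(c, q) → q = 9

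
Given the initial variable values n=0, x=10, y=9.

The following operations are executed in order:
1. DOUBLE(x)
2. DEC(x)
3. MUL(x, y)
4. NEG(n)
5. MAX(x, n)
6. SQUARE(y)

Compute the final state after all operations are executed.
{n: 0, x: 171, y: 81}

Step-by-step execution:
Initial: n=0, x=10, y=9
After step 1 (DOUBLE(x)): n=0, x=20, y=9
After step 2 (DEC(x)): n=0, x=19, y=9
After step 3 (MUL(x, y)): n=0, x=171, y=9
After step 4 (NEG(n)): n=0, x=171, y=9
After step 5 (MAX(x, n)): n=0, x=171, y=9
After step 6 (SQUARE(y)): n=0, x=171, y=81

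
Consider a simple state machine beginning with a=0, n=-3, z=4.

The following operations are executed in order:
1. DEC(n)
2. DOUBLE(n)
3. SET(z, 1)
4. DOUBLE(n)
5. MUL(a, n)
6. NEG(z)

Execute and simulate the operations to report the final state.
{a: 0, n: -16, z: -1}

Step-by-step execution:
Initial: a=0, n=-3, z=4
After step 1 (DEC(n)): a=0, n=-4, z=4
After step 2 (DOUBLE(n)): a=0, n=-8, z=4
After step 3 (SET(z, 1)): a=0, n=-8, z=1
After step 4 (DOUBLE(n)): a=0, n=-16, z=1
After step 5 (MUL(a, n)): a=0, n=-16, z=1
After step 6 (NEG(z)): a=0, n=-16, z=-1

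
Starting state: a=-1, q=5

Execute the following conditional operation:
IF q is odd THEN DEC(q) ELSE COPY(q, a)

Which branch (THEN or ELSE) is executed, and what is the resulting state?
Branch: THEN, Final state: a=-1, q=4

Evaluating condition: q is odd
Condition is True, so THEN branch executes
After DEC(q): a=-1, q=4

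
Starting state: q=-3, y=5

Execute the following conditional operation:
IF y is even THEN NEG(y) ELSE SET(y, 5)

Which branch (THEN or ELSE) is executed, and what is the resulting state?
Branch: ELSE, Final state: q=-3, y=5

Evaluating condition: y is even
Condition is False, so ELSE branch executes
After SET(y, 5): q=-3, y=5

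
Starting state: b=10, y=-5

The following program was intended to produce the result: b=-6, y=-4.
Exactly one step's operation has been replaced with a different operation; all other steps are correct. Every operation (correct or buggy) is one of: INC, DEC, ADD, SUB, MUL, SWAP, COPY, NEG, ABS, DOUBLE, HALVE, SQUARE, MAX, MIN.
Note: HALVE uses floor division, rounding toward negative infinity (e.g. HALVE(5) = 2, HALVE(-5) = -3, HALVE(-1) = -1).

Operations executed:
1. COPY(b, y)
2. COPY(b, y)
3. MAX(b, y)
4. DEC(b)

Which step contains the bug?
Step 3

Trace with buggy code:
Initial: b=10, y=-5
After step 1: b=-5, y=-5
After step 2: b=-5, y=-5
After step 3: b=-5, y=-5
After step 4: b=-6, y=-5
Actual final b=-6, y=-5 ≠ expected b=-6, y=-4.
Step 3 is the only position where a single-operation replacement can produce the expected result.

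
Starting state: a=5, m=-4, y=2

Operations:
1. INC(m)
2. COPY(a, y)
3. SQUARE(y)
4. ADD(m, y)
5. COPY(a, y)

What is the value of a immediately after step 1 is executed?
a = 5

Tracing a through execution:
Initial: a = 5
After step 1 (INC(m)): a = 5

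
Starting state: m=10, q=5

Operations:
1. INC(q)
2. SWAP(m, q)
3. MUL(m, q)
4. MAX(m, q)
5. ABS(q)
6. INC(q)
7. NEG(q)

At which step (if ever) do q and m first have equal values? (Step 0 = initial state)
Never

q and m never become equal during execution.

Comparing values at each step:
Initial: q=5, m=10
After step 1: q=6, m=10
After step 2: q=10, m=6
After step 3: q=10, m=60
After step 4: q=10, m=60
After step 5: q=10, m=60
After step 6: q=11, m=60
After step 7: q=-11, m=60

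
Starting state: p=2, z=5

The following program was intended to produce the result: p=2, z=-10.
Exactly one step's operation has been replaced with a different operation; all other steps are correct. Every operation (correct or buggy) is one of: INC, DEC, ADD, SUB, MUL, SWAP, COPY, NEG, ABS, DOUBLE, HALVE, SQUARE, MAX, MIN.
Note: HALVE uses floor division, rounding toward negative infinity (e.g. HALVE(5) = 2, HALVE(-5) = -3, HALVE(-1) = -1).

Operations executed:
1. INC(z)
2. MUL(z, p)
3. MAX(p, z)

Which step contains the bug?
Step 1

Trace with buggy code:
Initial: p=2, z=5
After step 1: p=2, z=6
After step 2: p=2, z=12
After step 3: p=12, z=12
Actual final p=12, z=12 ≠ expected p=2, z=-10.
Step 1 is the only position where a single-operation replacement can produce the expected result.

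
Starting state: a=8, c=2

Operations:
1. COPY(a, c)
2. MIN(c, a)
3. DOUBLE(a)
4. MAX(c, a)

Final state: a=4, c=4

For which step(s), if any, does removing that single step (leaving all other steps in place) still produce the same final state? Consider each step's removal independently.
Step(s) 2

Testing removal of each single step:
Without step 1: final = a=16, c=16 (different)
Without step 2: final = a=4, c=4 (same)
Without step 3: final = a=2, c=2 (different)
Without step 4: final = a=4, c=2 (different)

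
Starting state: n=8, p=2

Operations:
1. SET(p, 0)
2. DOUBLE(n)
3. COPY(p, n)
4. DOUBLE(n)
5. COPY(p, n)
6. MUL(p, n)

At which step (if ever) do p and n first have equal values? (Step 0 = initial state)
Step 3

p and n first become equal after step 3.

Comparing values at each step:
Initial: p=2, n=8
After step 1: p=0, n=8
After step 2: p=0, n=16
After step 3: p=16, n=16 ← equal!
After step 4: p=16, n=32
After step 5: p=32, n=32 ← equal!
After step 6: p=1024, n=32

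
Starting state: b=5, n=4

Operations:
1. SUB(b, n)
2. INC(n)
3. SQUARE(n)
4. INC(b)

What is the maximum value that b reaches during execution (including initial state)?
5

Values of b at each step:
Initial: b = 5 ← maximum
After step 1: b = 1
After step 2: b = 1
After step 3: b = 1
After step 4: b = 2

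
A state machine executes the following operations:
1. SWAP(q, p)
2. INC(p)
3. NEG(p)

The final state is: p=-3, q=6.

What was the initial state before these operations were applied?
p=6, q=2

Working backwards:
Final state: p=-3, q=6
Before step 3 (NEG(p)): p=3, q=6
Before step 2 (INC(p)): p=2, q=6
Before step 1 (SWAP(q, p)): p=6, q=2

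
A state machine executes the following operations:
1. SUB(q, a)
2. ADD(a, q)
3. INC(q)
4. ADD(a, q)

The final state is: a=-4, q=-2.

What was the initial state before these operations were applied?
a=1, q=-2

Working backwards:
Final state: a=-4, q=-2
Before step 4 (ADD(a, q)): a=-2, q=-2
Before step 3 (INC(q)): a=-2, q=-3
Before step 2 (ADD(a, q)): a=1, q=-3
Before step 1 (SUB(q, a)): a=1, q=-2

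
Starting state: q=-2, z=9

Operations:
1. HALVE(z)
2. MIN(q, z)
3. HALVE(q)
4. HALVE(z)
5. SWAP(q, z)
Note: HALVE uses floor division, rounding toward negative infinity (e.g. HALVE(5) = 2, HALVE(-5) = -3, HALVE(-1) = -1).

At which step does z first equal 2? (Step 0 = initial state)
Step 4

Tracing z:
Initial: z = 9
After step 1: z = 4
After step 2: z = 4
After step 3: z = 4
After step 4: z = 2 ← first occurrence
After step 5: z = -1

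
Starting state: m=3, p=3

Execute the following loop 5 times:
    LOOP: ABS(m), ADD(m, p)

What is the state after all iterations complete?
m=18, p=3

Iteration trace:
Start: m=3, p=3
After iteration 1: m=6, p=3
After iteration 2: m=9, p=3
After iteration 3: m=12, p=3
After iteration 4: m=15, p=3
After iteration 5: m=18, p=3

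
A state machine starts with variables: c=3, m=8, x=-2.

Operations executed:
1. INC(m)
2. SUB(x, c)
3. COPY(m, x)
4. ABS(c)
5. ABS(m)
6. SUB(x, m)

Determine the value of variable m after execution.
m = 5

Tracing execution:
Step 1: INC(m) → m = 9
Step 2: SUB(x, c) → m = 9
Step 3: COPY(m, x) → m = -5
Step 4: ABS(c) → m = -5
Step 5: ABS(m) → m = 5
Step 6: SUB(x, m) → m = 5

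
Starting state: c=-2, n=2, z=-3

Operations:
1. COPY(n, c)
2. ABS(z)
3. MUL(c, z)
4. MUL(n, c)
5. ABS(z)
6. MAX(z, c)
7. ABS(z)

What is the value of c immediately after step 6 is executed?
c = -6

Tracing c through execution:
Initial: c = -2
After step 1 (COPY(n, c)): c = -2
After step 2 (ABS(z)): c = -2
After step 3 (MUL(c, z)): c = -6
After step 4 (MUL(n, c)): c = -6
After step 5 (ABS(z)): c = -6
After step 6 (MAX(z, c)): c = -6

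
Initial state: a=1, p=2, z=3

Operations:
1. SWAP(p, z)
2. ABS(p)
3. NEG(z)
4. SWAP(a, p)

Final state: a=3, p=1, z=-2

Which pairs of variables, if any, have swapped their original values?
None

Comparing initial and final values:
a: 1 → 3
p: 2 → 1
z: 3 → -2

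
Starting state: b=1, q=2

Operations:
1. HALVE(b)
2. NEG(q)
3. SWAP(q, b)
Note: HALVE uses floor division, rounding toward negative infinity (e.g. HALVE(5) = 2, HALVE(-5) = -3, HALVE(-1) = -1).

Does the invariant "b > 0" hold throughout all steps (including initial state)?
No, violated after step 1

The invariant is violated after step 1.

State at each step:
Initial: b=1, q=2
After step 1: b=0, q=2
After step 2: b=0, q=-2
After step 3: b=-2, q=0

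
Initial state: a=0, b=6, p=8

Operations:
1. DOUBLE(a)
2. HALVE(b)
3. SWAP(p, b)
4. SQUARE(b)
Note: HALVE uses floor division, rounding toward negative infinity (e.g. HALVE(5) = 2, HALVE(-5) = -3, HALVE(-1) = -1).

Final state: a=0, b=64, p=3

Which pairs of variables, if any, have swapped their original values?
None

Comparing initial and final values:
a: 0 → 0
p: 8 → 3
b: 6 → 64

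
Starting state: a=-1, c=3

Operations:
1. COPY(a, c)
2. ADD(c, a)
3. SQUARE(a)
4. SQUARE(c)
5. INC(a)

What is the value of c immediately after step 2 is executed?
c = 6

Tracing c through execution:
Initial: c = 3
After step 1 (COPY(a, c)): c = 3
After step 2 (ADD(c, a)): c = 6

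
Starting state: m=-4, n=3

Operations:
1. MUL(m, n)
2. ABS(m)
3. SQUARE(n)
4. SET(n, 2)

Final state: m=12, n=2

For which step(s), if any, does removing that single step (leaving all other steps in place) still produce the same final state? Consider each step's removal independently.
Step(s) 3

Testing removal of each single step:
Without step 1: final = m=4, n=2 (different)
Without step 2: final = m=-12, n=2 (different)
Without step 3: final = m=12, n=2 (same)
Without step 4: final = m=12, n=9 (different)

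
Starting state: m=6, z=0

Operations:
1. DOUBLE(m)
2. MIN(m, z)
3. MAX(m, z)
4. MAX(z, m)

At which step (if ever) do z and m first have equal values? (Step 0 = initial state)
Step 2

z and m first become equal after step 2.

Comparing values at each step:
Initial: z=0, m=6
After step 1: z=0, m=12
After step 2: z=0, m=0 ← equal!
After step 3: z=0, m=0 ← equal!
After step 4: z=0, m=0 ← equal!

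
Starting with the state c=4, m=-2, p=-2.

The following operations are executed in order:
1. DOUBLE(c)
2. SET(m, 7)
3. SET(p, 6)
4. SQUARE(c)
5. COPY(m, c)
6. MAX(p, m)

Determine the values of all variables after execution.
{c: 64, m: 64, p: 64}

Step-by-step execution:
Initial: c=4, m=-2, p=-2
After step 1 (DOUBLE(c)): c=8, m=-2, p=-2
After step 2 (SET(m, 7)): c=8, m=7, p=-2
After step 3 (SET(p, 6)): c=8, m=7, p=6
After step 4 (SQUARE(c)): c=64, m=7, p=6
After step 5 (COPY(m, c)): c=64, m=64, p=6
After step 6 (MAX(p, m)): c=64, m=64, p=64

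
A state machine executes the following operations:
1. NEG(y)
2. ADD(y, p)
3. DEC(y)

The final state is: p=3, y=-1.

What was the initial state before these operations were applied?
p=3, y=3

Working backwards:
Final state: p=3, y=-1
Before step 3 (DEC(y)): p=3, y=0
Before step 2 (ADD(y, p)): p=3, y=-3
Before step 1 (NEG(y)): p=3, y=3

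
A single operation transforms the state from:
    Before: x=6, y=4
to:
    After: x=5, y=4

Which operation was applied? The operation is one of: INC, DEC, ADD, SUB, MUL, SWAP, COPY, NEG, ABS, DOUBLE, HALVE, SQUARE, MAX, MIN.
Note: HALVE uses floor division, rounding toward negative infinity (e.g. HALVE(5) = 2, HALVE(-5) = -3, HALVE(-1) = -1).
DEC(x)

Analyzing the change:
Before: x=6, y=4
After: x=5, y=4
Variable x changed from 6 to 5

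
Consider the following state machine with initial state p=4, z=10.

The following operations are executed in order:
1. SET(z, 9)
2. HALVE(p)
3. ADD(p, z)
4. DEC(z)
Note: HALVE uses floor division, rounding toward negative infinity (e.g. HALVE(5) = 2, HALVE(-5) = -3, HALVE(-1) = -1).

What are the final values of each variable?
{p: 11, z: 8}

Step-by-step execution:
Initial: p=4, z=10
After step 1 (SET(z, 9)): p=4, z=9
After step 2 (HALVE(p)): p=2, z=9
After step 3 (ADD(p, z)): p=11, z=9
After step 4 (DEC(z)): p=11, z=8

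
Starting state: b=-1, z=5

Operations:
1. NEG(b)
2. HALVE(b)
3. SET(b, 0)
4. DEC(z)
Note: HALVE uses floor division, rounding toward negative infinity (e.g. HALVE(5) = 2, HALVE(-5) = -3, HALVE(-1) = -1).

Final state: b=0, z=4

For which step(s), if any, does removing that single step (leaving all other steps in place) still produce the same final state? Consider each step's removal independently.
Step(s) 1, 2, 3

Testing removal of each single step:
Without step 1: final = b=0, z=4 (same)
Without step 2: final = b=0, z=4 (same)
Without step 3: final = b=0, z=4 (same)
Without step 4: final = b=0, z=5 (different)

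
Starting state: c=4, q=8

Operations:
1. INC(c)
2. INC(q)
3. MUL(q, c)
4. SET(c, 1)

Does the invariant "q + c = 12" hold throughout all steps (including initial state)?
No, violated after step 1

The invariant is violated after step 1.

State at each step:
Initial: c=4, q=8
After step 1: c=5, q=8
After step 2: c=5, q=9
After step 3: c=5, q=45
After step 4: c=1, q=45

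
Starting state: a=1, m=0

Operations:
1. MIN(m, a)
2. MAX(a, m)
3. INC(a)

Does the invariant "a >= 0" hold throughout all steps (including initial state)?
Yes

The invariant holds at every step.

State at each step:
Initial: a=1, m=0
After step 1: a=1, m=0
After step 2: a=1, m=0
After step 3: a=2, m=0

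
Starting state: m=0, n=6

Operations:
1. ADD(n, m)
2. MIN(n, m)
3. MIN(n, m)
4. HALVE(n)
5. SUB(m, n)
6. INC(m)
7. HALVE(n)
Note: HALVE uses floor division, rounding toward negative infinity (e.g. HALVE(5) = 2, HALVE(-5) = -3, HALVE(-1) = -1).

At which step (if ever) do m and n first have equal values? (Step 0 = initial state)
Step 2

m and n first become equal after step 2.

Comparing values at each step:
Initial: m=0, n=6
After step 1: m=0, n=6
After step 2: m=0, n=0 ← equal!
After step 3: m=0, n=0 ← equal!
After step 4: m=0, n=0 ← equal!
After step 5: m=0, n=0 ← equal!
After step 6: m=1, n=0
After step 7: m=1, n=0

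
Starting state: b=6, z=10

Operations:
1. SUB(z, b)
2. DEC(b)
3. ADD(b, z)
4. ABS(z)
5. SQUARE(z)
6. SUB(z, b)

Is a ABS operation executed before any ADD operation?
No

First ABS: step 4
First ADD: step 3
Since 4 > 3, ADD comes first.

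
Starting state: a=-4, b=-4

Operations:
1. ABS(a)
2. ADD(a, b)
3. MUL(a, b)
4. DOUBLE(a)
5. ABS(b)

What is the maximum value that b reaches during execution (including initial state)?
4

Values of b at each step:
Initial: b = -4
After step 1: b = -4
After step 2: b = -4
After step 3: b = -4
After step 4: b = -4
After step 5: b = 4 ← maximum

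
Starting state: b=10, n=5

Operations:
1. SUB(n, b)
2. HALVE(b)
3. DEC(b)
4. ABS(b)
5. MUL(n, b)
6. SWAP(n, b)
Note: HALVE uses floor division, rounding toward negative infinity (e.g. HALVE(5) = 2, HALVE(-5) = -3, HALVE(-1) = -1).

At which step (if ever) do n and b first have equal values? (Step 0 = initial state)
Never

n and b never become equal during execution.

Comparing values at each step:
Initial: n=5, b=10
After step 1: n=-5, b=10
After step 2: n=-5, b=5
After step 3: n=-5, b=4
After step 4: n=-5, b=4
After step 5: n=-20, b=4
After step 6: n=4, b=-20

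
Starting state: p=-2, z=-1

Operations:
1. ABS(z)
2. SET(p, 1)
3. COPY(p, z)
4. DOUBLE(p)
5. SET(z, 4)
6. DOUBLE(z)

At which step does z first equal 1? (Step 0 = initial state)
Step 1

Tracing z:
Initial: z = -1
After step 1: z = 1 ← first occurrence
After step 2: z = 1
After step 3: z = 1
After step 4: z = 1
After step 5: z = 4
After step 6: z = 8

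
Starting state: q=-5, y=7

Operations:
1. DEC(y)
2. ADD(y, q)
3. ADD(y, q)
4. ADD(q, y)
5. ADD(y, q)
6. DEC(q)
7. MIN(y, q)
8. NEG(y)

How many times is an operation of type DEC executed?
2

Counting DEC operations:
Step 1: DEC(y) ← DEC
Step 6: DEC(q) ← DEC
Total: 2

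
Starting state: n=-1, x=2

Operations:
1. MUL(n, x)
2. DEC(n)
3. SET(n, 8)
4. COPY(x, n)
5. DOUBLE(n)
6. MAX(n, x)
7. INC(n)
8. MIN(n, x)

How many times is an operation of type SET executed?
1

Counting SET operations:
Step 3: SET(n, 8) ← SET
Total: 1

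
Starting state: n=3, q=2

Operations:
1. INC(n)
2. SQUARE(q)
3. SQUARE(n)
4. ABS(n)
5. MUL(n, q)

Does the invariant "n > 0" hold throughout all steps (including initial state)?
Yes

The invariant holds at every step.

State at each step:
Initial: n=3, q=2
After step 1: n=4, q=2
After step 2: n=4, q=4
After step 3: n=16, q=4
After step 4: n=16, q=4
After step 5: n=64, q=4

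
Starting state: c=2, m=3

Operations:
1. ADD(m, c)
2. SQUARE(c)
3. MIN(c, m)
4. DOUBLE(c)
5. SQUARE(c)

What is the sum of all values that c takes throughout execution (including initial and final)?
84

Values of c at each step:
Initial: c = 2
After step 1: c = 2
After step 2: c = 4
After step 3: c = 4
After step 4: c = 8
After step 5: c = 64
Sum = 2 + 2 + 4 + 4 + 8 + 64 = 84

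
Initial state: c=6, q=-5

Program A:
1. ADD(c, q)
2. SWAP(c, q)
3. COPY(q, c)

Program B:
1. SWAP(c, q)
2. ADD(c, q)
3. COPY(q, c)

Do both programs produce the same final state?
No

Program A final state: c=-5, q=-5
Program B final state: c=1, q=1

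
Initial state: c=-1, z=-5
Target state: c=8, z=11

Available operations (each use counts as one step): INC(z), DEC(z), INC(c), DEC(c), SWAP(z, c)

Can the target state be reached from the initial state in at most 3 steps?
No

The target state cannot be reached within 3 steps.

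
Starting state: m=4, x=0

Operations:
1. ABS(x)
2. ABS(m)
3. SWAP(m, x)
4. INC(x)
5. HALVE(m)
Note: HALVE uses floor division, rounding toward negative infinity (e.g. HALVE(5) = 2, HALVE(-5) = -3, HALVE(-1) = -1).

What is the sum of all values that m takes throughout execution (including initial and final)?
12

Values of m at each step:
Initial: m = 4
After step 1: m = 4
After step 2: m = 4
After step 3: m = 0
After step 4: m = 0
After step 5: m = 0
Sum = 4 + 4 + 4 + 0 + 0 + 0 = 12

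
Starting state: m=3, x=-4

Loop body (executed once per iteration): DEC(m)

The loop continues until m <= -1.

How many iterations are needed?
4

Tracing iterations:
Initial: m=3, x=-4
After iteration 1: m=2, x=-4
After iteration 2: m=1, x=-4
After iteration 3: m=0, x=-4
After iteration 4: m=-1, x=-4
m <= -1 now holds, so the loop exits after 4 iterations.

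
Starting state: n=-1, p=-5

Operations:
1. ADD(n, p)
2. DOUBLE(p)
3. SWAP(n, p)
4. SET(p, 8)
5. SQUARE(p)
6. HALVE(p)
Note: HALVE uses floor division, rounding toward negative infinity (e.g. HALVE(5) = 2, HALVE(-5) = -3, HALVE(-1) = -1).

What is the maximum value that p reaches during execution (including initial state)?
64

Values of p at each step:
Initial: p = -5
After step 1: p = -5
After step 2: p = -10
After step 3: p = -6
After step 4: p = 8
After step 5: p = 64 ← maximum
After step 6: p = 32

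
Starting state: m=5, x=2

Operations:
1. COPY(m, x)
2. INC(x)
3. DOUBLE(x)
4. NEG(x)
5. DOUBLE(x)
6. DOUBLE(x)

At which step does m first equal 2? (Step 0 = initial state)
Step 1

Tracing m:
Initial: m = 5
After step 1: m = 2 ← first occurrence
After step 2: m = 2
After step 3: m = 2
After step 4: m = 2
After step 5: m = 2
After step 6: m = 2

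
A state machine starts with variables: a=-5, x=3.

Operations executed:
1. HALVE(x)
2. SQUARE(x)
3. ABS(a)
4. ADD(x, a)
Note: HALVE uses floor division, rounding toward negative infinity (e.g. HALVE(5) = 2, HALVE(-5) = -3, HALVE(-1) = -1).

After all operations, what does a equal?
a = 5

Tracing execution:
Step 1: HALVE(x) → a = -5
Step 2: SQUARE(x) → a = -5
Step 3: ABS(a) → a = 5
Step 4: ADD(x, a) → a = 5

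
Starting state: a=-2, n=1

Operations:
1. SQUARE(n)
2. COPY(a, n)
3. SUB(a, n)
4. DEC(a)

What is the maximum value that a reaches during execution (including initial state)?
1

Values of a at each step:
Initial: a = -2
After step 1: a = -2
After step 2: a = 1 ← maximum
After step 3: a = 0
After step 4: a = -1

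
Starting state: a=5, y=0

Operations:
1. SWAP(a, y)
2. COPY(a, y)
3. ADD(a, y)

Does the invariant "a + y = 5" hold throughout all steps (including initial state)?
No, violated after step 2

The invariant is violated after step 2.

State at each step:
Initial: a=5, y=0
After step 1: a=0, y=5
After step 2: a=5, y=5
After step 3: a=10, y=5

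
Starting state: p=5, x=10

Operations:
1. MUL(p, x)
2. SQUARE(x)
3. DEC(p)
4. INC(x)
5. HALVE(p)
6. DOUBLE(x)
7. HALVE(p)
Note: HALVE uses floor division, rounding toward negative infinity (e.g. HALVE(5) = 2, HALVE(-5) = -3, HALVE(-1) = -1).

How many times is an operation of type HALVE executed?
2

Counting HALVE operations:
Step 5: HALVE(p) ← HALVE
Step 7: HALVE(p) ← HALVE
Total: 2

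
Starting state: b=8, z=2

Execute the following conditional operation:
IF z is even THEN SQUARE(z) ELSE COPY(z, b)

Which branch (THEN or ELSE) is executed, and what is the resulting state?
Branch: THEN, Final state: b=8, z=4

Evaluating condition: z is even
Condition is True, so THEN branch executes
After SQUARE(z): b=8, z=4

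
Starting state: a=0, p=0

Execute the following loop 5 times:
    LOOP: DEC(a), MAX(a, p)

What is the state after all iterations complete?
a=0, p=0

Iteration trace:
Start: a=0, p=0
After iteration 1: a=0, p=0
After iteration 2: a=0, p=0
After iteration 3: a=0, p=0
After iteration 4: a=0, p=0
After iteration 5: a=0, p=0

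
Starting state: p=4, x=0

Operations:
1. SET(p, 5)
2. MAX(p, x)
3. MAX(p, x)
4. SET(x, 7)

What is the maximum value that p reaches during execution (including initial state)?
5

Values of p at each step:
Initial: p = 4
After step 1: p = 5 ← maximum
After step 2: p = 5
After step 3: p = 5
After step 4: p = 5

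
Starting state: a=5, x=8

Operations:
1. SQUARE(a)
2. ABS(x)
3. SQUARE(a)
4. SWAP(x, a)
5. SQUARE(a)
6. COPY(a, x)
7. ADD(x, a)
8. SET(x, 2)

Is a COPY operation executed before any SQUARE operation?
No

First COPY: step 6
First SQUARE: step 1
Since 6 > 1, SQUARE comes first.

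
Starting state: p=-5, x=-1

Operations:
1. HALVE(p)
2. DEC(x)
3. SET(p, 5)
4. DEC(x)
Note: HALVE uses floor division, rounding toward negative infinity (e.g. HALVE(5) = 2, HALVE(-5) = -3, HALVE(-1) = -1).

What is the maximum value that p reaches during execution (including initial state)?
5

Values of p at each step:
Initial: p = -5
After step 1: p = -3
After step 2: p = -3
After step 3: p = 5 ← maximum
After step 4: p = 5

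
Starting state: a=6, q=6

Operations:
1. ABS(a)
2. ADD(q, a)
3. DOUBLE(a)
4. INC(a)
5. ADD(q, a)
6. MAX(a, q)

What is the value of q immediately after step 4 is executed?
q = 12

Tracing q through execution:
Initial: q = 6
After step 1 (ABS(a)): q = 6
After step 2 (ADD(q, a)): q = 12
After step 3 (DOUBLE(a)): q = 12
After step 4 (INC(a)): q = 12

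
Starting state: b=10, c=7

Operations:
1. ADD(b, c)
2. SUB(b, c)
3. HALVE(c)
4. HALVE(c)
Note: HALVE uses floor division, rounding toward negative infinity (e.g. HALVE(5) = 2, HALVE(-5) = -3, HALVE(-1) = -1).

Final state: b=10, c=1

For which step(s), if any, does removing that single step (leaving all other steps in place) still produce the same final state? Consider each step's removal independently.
None - removing any single step changes the final result

Testing removal of each single step:
Without step 1: final = b=3, c=1 (different)
Without step 2: final = b=17, c=1 (different)
Without step 3: final = b=10, c=3 (different)
Without step 4: final = b=10, c=3 (different)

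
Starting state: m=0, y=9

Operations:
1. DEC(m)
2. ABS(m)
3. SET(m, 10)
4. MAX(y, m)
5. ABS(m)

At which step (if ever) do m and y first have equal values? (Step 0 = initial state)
Step 4

m and y first become equal after step 4.

Comparing values at each step:
Initial: m=0, y=9
After step 1: m=-1, y=9
After step 2: m=1, y=9
After step 3: m=10, y=9
After step 4: m=10, y=10 ← equal!
After step 5: m=10, y=10 ← equal!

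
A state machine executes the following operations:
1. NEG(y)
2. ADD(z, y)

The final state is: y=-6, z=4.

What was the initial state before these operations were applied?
y=6, z=10

Working backwards:
Final state: y=-6, z=4
Before step 2 (ADD(z, y)): y=-6, z=10
Before step 1 (NEG(y)): y=6, z=10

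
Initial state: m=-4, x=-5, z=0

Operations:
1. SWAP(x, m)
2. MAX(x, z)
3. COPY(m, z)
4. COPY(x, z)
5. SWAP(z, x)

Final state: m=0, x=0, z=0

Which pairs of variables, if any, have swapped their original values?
None

Comparing initial and final values:
z: 0 → 0
x: -5 → 0
m: -4 → 0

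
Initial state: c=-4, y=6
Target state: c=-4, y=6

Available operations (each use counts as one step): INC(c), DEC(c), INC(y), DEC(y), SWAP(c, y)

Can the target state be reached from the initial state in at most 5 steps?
Yes

Path (0 steps): 0 steps (already at target)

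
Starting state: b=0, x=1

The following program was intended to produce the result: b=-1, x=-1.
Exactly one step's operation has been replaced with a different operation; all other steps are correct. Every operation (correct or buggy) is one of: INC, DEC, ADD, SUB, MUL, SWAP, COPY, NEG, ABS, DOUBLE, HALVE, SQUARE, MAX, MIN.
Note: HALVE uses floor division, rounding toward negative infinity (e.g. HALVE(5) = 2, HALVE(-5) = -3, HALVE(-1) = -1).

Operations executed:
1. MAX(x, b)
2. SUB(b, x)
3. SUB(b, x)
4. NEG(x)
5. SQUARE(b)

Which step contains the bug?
Step 5

Trace with buggy code:
Initial: b=0, x=1
After step 1: b=0, x=1
After step 2: b=-1, x=1
After step 3: b=-2, x=1
After step 4: b=-2, x=-1
After step 5: b=4, x=-1
Actual final b=4, x=-1 ≠ expected b=-1, x=-1.
Step 5 is the only position where a single-operation replacement can produce the expected result.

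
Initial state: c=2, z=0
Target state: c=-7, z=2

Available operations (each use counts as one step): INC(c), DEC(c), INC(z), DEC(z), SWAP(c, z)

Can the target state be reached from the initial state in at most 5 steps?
No

The target state cannot be reached within 5 steps.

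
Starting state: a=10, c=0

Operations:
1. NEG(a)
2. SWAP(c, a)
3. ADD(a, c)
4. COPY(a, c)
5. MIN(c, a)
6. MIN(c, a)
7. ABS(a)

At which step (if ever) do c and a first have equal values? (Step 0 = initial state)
Step 3

c and a first become equal after step 3.

Comparing values at each step:
Initial: c=0, a=10
After step 1: c=0, a=-10
After step 2: c=-10, a=0
After step 3: c=-10, a=-10 ← equal!
After step 4: c=-10, a=-10 ← equal!
After step 5: c=-10, a=-10 ← equal!
After step 6: c=-10, a=-10 ← equal!
After step 7: c=-10, a=10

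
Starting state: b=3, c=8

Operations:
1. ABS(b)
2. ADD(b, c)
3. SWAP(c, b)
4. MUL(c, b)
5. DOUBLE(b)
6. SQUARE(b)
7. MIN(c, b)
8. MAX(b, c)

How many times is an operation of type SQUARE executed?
1

Counting SQUARE operations:
Step 6: SQUARE(b) ← SQUARE
Total: 1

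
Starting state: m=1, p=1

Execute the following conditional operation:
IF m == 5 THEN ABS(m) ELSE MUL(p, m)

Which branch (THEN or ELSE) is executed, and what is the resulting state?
Branch: ELSE, Final state: m=1, p=1

Evaluating condition: m == 5
m = 1
Condition is False, so ELSE branch executes
After MUL(p, m): m=1, p=1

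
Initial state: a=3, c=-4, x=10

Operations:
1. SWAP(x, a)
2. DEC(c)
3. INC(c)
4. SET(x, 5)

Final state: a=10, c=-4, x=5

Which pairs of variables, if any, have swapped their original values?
None

Comparing initial and final values:
c: -4 → -4
a: 3 → 10
x: 10 → 5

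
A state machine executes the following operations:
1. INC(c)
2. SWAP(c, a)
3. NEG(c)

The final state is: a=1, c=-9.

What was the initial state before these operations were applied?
a=9, c=0

Working backwards:
Final state: a=1, c=-9
Before step 3 (NEG(c)): a=1, c=9
Before step 2 (SWAP(c, a)): a=9, c=1
Before step 1 (INC(c)): a=9, c=0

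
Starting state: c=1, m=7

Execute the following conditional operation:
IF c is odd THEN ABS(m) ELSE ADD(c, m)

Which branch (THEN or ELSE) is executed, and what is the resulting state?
Branch: THEN, Final state: c=1, m=7

Evaluating condition: c is odd
Condition is True, so THEN branch executes
After ABS(m): c=1, m=7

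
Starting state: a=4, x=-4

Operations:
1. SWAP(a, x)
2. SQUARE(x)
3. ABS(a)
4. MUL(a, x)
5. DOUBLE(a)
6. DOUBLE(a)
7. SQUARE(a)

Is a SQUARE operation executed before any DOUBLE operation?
Yes

First SQUARE: step 2
First DOUBLE: step 5
Since 2 < 5, SQUARE comes first.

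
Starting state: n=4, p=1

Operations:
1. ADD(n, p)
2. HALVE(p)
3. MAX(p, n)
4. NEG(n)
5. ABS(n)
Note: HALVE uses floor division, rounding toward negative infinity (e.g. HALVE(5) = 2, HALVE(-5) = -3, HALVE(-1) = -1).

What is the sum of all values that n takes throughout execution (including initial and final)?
19

Values of n at each step:
Initial: n = 4
After step 1: n = 5
After step 2: n = 5
After step 3: n = 5
After step 4: n = -5
After step 5: n = 5
Sum = 4 + 5 + 5 + 5 + -5 + 5 = 19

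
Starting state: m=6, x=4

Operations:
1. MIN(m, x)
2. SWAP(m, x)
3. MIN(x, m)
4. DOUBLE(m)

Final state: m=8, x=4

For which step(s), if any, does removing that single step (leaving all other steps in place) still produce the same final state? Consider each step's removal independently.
Step(s) 1, 2, 3

Testing removal of each single step:
Without step 1: final = m=8, x=4 (same)
Without step 2: final = m=8, x=4 (same)
Without step 3: final = m=8, x=4 (same)
Without step 4: final = m=4, x=4 (different)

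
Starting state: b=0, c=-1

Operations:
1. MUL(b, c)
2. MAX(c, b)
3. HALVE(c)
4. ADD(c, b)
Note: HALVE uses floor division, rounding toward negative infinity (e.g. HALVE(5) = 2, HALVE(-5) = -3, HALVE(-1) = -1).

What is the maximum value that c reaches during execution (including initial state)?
0

Values of c at each step:
Initial: c = -1
After step 1: c = -1
After step 2: c = 0 ← maximum
After step 3: c = 0
After step 4: c = 0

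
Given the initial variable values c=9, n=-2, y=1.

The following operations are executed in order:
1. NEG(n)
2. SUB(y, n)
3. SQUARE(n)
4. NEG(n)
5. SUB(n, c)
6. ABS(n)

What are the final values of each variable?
{c: 9, n: 13, y: -1}

Step-by-step execution:
Initial: c=9, n=-2, y=1
After step 1 (NEG(n)): c=9, n=2, y=1
After step 2 (SUB(y, n)): c=9, n=2, y=-1
After step 3 (SQUARE(n)): c=9, n=4, y=-1
After step 4 (NEG(n)): c=9, n=-4, y=-1
After step 5 (SUB(n, c)): c=9, n=-13, y=-1
After step 6 (ABS(n)): c=9, n=13, y=-1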